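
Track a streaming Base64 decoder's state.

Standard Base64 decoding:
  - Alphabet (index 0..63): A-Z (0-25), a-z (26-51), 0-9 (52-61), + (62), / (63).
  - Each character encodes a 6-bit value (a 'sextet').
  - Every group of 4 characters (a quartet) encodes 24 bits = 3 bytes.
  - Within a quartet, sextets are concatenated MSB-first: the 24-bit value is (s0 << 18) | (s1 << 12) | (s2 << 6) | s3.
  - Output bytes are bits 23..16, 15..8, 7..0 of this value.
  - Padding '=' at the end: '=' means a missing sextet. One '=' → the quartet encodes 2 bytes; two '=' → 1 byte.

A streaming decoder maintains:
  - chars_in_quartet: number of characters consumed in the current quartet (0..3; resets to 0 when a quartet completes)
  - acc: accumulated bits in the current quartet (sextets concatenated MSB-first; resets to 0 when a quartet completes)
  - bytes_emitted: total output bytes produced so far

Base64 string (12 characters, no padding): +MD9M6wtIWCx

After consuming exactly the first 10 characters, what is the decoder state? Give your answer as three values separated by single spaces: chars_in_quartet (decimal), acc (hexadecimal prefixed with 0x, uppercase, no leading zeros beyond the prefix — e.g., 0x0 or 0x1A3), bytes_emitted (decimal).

Answer: 2 0x216 6

Derivation:
After char 0 ('+'=62): chars_in_quartet=1 acc=0x3E bytes_emitted=0
After char 1 ('M'=12): chars_in_quartet=2 acc=0xF8C bytes_emitted=0
After char 2 ('D'=3): chars_in_quartet=3 acc=0x3E303 bytes_emitted=0
After char 3 ('9'=61): chars_in_quartet=4 acc=0xF8C0FD -> emit F8 C0 FD, reset; bytes_emitted=3
After char 4 ('M'=12): chars_in_quartet=1 acc=0xC bytes_emitted=3
After char 5 ('6'=58): chars_in_quartet=2 acc=0x33A bytes_emitted=3
After char 6 ('w'=48): chars_in_quartet=3 acc=0xCEB0 bytes_emitted=3
After char 7 ('t'=45): chars_in_quartet=4 acc=0x33AC2D -> emit 33 AC 2D, reset; bytes_emitted=6
After char 8 ('I'=8): chars_in_quartet=1 acc=0x8 bytes_emitted=6
After char 9 ('W'=22): chars_in_quartet=2 acc=0x216 bytes_emitted=6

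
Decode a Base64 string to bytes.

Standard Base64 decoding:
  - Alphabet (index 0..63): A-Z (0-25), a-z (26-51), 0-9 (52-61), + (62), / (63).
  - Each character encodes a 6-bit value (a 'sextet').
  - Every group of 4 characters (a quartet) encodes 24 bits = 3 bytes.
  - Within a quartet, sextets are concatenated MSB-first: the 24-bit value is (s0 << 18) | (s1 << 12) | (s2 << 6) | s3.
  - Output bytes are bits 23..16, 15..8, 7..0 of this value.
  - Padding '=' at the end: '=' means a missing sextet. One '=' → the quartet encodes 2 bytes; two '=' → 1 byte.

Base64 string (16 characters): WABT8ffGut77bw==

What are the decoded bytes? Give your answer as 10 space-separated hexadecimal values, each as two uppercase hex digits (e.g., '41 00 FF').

Answer: 58 00 53 F1 F7 C6 BA DE FB 6F

Derivation:
After char 0 ('W'=22): chars_in_quartet=1 acc=0x16 bytes_emitted=0
After char 1 ('A'=0): chars_in_quartet=2 acc=0x580 bytes_emitted=0
After char 2 ('B'=1): chars_in_quartet=3 acc=0x16001 bytes_emitted=0
After char 3 ('T'=19): chars_in_quartet=4 acc=0x580053 -> emit 58 00 53, reset; bytes_emitted=3
After char 4 ('8'=60): chars_in_quartet=1 acc=0x3C bytes_emitted=3
After char 5 ('f'=31): chars_in_quartet=2 acc=0xF1F bytes_emitted=3
After char 6 ('f'=31): chars_in_quartet=3 acc=0x3C7DF bytes_emitted=3
After char 7 ('G'=6): chars_in_quartet=4 acc=0xF1F7C6 -> emit F1 F7 C6, reset; bytes_emitted=6
After char 8 ('u'=46): chars_in_quartet=1 acc=0x2E bytes_emitted=6
After char 9 ('t'=45): chars_in_quartet=2 acc=0xBAD bytes_emitted=6
After char 10 ('7'=59): chars_in_quartet=3 acc=0x2EB7B bytes_emitted=6
After char 11 ('7'=59): chars_in_quartet=4 acc=0xBADEFB -> emit BA DE FB, reset; bytes_emitted=9
After char 12 ('b'=27): chars_in_quartet=1 acc=0x1B bytes_emitted=9
After char 13 ('w'=48): chars_in_quartet=2 acc=0x6F0 bytes_emitted=9
Padding '==': partial quartet acc=0x6F0 -> emit 6F; bytes_emitted=10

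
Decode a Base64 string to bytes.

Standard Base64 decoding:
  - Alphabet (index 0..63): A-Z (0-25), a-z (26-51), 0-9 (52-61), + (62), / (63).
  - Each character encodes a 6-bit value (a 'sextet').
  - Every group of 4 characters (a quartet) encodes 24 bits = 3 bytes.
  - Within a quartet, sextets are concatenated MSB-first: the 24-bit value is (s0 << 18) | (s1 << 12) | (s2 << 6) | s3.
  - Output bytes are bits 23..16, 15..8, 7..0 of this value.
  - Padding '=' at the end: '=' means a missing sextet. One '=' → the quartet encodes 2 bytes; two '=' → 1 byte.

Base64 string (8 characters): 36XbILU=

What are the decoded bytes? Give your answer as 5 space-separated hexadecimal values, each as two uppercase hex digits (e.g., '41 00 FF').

After char 0 ('3'=55): chars_in_quartet=1 acc=0x37 bytes_emitted=0
After char 1 ('6'=58): chars_in_quartet=2 acc=0xDFA bytes_emitted=0
After char 2 ('X'=23): chars_in_quartet=3 acc=0x37E97 bytes_emitted=0
After char 3 ('b'=27): chars_in_quartet=4 acc=0xDFA5DB -> emit DF A5 DB, reset; bytes_emitted=3
After char 4 ('I'=8): chars_in_quartet=1 acc=0x8 bytes_emitted=3
After char 5 ('L'=11): chars_in_quartet=2 acc=0x20B bytes_emitted=3
After char 6 ('U'=20): chars_in_quartet=3 acc=0x82D4 bytes_emitted=3
Padding '=': partial quartet acc=0x82D4 -> emit 20 B5; bytes_emitted=5

Answer: DF A5 DB 20 B5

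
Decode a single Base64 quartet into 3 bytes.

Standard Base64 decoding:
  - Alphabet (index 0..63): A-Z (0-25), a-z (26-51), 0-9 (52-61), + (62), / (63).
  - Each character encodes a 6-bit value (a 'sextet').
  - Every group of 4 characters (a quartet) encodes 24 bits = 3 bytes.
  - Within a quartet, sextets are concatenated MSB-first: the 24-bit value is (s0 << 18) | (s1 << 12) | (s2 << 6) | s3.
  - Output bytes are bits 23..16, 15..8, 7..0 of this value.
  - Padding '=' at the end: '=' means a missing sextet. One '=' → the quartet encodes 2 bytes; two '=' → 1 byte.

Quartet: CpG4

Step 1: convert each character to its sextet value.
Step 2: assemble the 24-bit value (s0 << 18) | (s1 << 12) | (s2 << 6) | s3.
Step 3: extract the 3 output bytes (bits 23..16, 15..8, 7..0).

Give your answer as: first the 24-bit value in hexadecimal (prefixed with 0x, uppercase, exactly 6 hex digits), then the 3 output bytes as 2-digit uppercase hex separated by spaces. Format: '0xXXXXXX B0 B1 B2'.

Answer: 0x0A91B8 0A 91 B8

Derivation:
Sextets: C=2, p=41, G=6, 4=56
24-bit: (2<<18) | (41<<12) | (6<<6) | 56
      = 0x080000 | 0x029000 | 0x000180 | 0x000038
      = 0x0A91B8
Bytes: (v>>16)&0xFF=0A, (v>>8)&0xFF=91, v&0xFF=B8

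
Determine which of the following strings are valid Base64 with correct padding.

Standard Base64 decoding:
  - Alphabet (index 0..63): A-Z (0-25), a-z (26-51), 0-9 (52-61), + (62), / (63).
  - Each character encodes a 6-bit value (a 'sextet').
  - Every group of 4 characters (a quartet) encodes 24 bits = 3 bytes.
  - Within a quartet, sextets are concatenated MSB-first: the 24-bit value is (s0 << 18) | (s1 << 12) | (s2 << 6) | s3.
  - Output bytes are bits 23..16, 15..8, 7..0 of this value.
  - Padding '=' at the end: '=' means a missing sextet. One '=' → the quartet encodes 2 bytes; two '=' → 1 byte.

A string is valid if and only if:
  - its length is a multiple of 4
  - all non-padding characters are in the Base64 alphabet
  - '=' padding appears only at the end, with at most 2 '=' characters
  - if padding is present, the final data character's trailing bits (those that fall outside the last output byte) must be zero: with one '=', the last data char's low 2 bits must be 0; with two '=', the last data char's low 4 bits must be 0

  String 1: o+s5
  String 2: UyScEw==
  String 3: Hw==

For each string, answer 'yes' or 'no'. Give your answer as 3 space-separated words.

String 1: 'o+s5' → valid
String 2: 'UyScEw==' → valid
String 3: 'Hw==' → valid

Answer: yes yes yes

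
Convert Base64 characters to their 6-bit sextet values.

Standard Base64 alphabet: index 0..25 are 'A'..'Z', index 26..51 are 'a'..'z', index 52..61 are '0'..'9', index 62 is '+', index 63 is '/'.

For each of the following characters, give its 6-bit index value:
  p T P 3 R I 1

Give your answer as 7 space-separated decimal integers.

Answer: 41 19 15 55 17 8 53

Derivation:
'p': a..z range, 26 + ord('p') − ord('a') = 41
'T': A..Z range, ord('T') − ord('A') = 19
'P': A..Z range, ord('P') − ord('A') = 15
'3': 0..9 range, 52 + ord('3') − ord('0') = 55
'R': A..Z range, ord('R') − ord('A') = 17
'I': A..Z range, ord('I') − ord('A') = 8
'1': 0..9 range, 52 + ord('1') − ord('0') = 53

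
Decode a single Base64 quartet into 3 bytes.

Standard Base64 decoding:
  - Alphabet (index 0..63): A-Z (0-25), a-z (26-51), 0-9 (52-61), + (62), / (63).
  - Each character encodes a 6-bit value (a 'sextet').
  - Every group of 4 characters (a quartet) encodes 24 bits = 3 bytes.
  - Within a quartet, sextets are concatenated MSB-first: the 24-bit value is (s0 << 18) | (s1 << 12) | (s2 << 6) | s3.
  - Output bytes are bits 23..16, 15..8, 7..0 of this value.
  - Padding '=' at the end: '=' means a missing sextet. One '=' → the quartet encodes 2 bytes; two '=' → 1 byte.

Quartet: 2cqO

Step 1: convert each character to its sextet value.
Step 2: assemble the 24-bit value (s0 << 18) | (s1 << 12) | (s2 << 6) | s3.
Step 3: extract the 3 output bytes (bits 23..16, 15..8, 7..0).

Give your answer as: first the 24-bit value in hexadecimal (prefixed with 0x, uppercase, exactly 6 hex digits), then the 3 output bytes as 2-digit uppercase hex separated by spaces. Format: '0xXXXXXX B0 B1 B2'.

Answer: 0xD9CA8E D9 CA 8E

Derivation:
Sextets: 2=54, c=28, q=42, O=14
24-bit: (54<<18) | (28<<12) | (42<<6) | 14
      = 0xD80000 | 0x01C000 | 0x000A80 | 0x00000E
      = 0xD9CA8E
Bytes: (v>>16)&0xFF=D9, (v>>8)&0xFF=CA, v&0xFF=8E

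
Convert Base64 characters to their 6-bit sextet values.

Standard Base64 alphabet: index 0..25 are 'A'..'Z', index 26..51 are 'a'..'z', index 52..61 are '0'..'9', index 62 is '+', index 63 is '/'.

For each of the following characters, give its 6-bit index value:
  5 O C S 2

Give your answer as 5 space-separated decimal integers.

'5': 0..9 range, 52 + ord('5') − ord('0') = 57
'O': A..Z range, ord('O') − ord('A') = 14
'C': A..Z range, ord('C') − ord('A') = 2
'S': A..Z range, ord('S') − ord('A') = 18
'2': 0..9 range, 52 + ord('2') − ord('0') = 54

Answer: 57 14 2 18 54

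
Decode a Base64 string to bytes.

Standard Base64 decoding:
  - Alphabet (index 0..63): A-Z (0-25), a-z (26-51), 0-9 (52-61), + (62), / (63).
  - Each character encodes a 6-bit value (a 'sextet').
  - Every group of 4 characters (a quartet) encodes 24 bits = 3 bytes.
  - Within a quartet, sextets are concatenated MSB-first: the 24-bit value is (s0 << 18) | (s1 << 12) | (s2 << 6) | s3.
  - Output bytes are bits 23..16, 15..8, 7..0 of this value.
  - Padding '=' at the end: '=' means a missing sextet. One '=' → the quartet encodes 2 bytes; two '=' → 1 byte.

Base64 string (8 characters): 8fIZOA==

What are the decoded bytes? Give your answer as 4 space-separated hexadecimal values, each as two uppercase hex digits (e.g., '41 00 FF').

After char 0 ('8'=60): chars_in_quartet=1 acc=0x3C bytes_emitted=0
After char 1 ('f'=31): chars_in_quartet=2 acc=0xF1F bytes_emitted=0
After char 2 ('I'=8): chars_in_quartet=3 acc=0x3C7C8 bytes_emitted=0
After char 3 ('Z'=25): chars_in_quartet=4 acc=0xF1F219 -> emit F1 F2 19, reset; bytes_emitted=3
After char 4 ('O'=14): chars_in_quartet=1 acc=0xE bytes_emitted=3
After char 5 ('A'=0): chars_in_quartet=2 acc=0x380 bytes_emitted=3
Padding '==': partial quartet acc=0x380 -> emit 38; bytes_emitted=4

Answer: F1 F2 19 38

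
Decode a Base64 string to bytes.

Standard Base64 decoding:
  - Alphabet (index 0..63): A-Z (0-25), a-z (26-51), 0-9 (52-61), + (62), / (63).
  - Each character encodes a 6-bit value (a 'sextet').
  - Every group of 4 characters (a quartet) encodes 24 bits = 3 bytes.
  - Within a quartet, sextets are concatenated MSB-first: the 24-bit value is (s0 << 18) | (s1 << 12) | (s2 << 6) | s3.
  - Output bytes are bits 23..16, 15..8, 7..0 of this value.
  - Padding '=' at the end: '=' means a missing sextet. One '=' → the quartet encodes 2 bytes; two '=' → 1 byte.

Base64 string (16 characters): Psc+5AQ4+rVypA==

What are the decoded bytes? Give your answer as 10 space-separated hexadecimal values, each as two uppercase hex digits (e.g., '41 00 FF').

Answer: 3E C7 3E E4 04 38 FA B5 72 A4

Derivation:
After char 0 ('P'=15): chars_in_quartet=1 acc=0xF bytes_emitted=0
After char 1 ('s'=44): chars_in_quartet=2 acc=0x3EC bytes_emitted=0
After char 2 ('c'=28): chars_in_quartet=3 acc=0xFB1C bytes_emitted=0
After char 3 ('+'=62): chars_in_quartet=4 acc=0x3EC73E -> emit 3E C7 3E, reset; bytes_emitted=3
After char 4 ('5'=57): chars_in_quartet=1 acc=0x39 bytes_emitted=3
After char 5 ('A'=0): chars_in_quartet=2 acc=0xE40 bytes_emitted=3
After char 6 ('Q'=16): chars_in_quartet=3 acc=0x39010 bytes_emitted=3
After char 7 ('4'=56): chars_in_quartet=4 acc=0xE40438 -> emit E4 04 38, reset; bytes_emitted=6
After char 8 ('+'=62): chars_in_quartet=1 acc=0x3E bytes_emitted=6
After char 9 ('r'=43): chars_in_quartet=2 acc=0xFAB bytes_emitted=6
After char 10 ('V'=21): chars_in_quartet=3 acc=0x3EAD5 bytes_emitted=6
After char 11 ('y'=50): chars_in_quartet=4 acc=0xFAB572 -> emit FA B5 72, reset; bytes_emitted=9
After char 12 ('p'=41): chars_in_quartet=1 acc=0x29 bytes_emitted=9
After char 13 ('A'=0): chars_in_quartet=2 acc=0xA40 bytes_emitted=9
Padding '==': partial quartet acc=0xA40 -> emit A4; bytes_emitted=10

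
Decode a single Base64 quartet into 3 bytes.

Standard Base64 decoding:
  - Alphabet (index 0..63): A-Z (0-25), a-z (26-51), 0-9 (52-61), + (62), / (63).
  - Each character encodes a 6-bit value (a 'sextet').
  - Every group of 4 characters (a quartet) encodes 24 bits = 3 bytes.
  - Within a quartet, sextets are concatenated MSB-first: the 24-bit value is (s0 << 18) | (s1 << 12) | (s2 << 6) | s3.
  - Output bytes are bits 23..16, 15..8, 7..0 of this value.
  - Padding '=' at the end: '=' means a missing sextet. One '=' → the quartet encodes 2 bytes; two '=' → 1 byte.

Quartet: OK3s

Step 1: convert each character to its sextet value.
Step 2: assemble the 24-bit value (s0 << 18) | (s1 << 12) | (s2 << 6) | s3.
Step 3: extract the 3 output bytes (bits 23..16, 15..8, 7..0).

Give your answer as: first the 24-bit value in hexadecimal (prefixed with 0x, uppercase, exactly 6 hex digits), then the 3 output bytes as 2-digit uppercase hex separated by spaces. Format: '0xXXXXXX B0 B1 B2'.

Answer: 0x38ADEC 38 AD EC

Derivation:
Sextets: O=14, K=10, 3=55, s=44
24-bit: (14<<18) | (10<<12) | (55<<6) | 44
      = 0x380000 | 0x00A000 | 0x000DC0 | 0x00002C
      = 0x38ADEC
Bytes: (v>>16)&0xFF=38, (v>>8)&0xFF=AD, v&0xFF=EC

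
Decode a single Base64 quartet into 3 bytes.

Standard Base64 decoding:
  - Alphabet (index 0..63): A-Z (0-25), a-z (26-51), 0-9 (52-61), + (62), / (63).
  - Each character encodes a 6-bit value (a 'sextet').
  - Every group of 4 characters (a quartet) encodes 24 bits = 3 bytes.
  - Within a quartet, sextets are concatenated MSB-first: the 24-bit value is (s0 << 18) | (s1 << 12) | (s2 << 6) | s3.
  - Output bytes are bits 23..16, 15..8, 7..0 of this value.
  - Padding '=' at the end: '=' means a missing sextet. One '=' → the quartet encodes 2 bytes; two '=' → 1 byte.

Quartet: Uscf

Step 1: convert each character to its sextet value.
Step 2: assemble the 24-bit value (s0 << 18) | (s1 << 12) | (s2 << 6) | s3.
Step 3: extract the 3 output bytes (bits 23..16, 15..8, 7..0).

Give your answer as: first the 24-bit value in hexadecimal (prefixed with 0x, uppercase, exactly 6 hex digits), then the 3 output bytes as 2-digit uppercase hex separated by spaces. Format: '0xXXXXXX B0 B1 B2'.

Sextets: U=20, s=44, c=28, f=31
24-bit: (20<<18) | (44<<12) | (28<<6) | 31
      = 0x500000 | 0x02C000 | 0x000700 | 0x00001F
      = 0x52C71F
Bytes: (v>>16)&0xFF=52, (v>>8)&0xFF=C7, v&0xFF=1F

Answer: 0x52C71F 52 C7 1F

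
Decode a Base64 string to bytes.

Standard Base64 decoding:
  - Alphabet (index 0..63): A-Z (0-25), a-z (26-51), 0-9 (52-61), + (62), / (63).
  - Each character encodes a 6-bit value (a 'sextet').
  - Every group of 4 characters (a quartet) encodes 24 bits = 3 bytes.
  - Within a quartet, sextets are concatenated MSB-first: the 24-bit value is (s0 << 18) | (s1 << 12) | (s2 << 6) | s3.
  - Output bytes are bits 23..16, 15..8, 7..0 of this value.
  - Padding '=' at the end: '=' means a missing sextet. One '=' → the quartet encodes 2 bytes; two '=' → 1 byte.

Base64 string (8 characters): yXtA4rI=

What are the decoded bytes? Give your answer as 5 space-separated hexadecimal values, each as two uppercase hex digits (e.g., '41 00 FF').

After char 0 ('y'=50): chars_in_quartet=1 acc=0x32 bytes_emitted=0
After char 1 ('X'=23): chars_in_quartet=2 acc=0xC97 bytes_emitted=0
After char 2 ('t'=45): chars_in_quartet=3 acc=0x325ED bytes_emitted=0
After char 3 ('A'=0): chars_in_quartet=4 acc=0xC97B40 -> emit C9 7B 40, reset; bytes_emitted=3
After char 4 ('4'=56): chars_in_quartet=1 acc=0x38 bytes_emitted=3
After char 5 ('r'=43): chars_in_quartet=2 acc=0xE2B bytes_emitted=3
After char 6 ('I'=8): chars_in_quartet=3 acc=0x38AC8 bytes_emitted=3
Padding '=': partial quartet acc=0x38AC8 -> emit E2 B2; bytes_emitted=5

Answer: C9 7B 40 E2 B2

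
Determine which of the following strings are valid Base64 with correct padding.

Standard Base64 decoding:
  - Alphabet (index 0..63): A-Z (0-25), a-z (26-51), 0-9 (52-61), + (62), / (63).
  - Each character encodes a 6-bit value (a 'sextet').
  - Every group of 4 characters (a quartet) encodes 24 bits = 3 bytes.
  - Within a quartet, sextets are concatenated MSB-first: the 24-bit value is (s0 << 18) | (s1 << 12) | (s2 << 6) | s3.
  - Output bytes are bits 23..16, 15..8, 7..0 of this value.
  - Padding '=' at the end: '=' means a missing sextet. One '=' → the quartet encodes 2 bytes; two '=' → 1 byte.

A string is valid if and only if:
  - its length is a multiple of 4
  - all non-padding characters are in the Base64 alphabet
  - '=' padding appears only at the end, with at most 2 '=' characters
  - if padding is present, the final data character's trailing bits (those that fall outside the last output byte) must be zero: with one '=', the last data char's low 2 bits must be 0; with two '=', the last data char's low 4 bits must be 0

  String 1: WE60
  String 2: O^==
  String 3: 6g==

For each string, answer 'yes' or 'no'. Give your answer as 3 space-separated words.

String 1: 'WE60' → valid
String 2: 'O^==' → invalid (bad char(s): ['^'])
String 3: '6g==' → valid

Answer: yes no yes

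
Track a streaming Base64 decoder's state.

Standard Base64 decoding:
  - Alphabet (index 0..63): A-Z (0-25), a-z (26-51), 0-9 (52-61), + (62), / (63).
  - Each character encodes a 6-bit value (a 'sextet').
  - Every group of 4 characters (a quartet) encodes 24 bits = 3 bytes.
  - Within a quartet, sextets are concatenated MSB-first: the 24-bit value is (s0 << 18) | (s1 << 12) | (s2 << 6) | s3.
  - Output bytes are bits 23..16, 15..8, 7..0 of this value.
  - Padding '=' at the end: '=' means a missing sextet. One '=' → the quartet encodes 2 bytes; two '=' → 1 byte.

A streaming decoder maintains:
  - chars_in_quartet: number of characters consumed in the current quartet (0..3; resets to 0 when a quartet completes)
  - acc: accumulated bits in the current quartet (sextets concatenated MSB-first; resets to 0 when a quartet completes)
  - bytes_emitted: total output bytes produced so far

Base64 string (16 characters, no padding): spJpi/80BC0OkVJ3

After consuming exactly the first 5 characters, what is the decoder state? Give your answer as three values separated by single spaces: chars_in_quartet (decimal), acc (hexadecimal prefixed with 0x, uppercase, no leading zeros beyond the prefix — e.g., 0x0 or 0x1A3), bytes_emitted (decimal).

After char 0 ('s'=44): chars_in_quartet=1 acc=0x2C bytes_emitted=0
After char 1 ('p'=41): chars_in_quartet=2 acc=0xB29 bytes_emitted=0
After char 2 ('J'=9): chars_in_quartet=3 acc=0x2CA49 bytes_emitted=0
After char 3 ('p'=41): chars_in_quartet=4 acc=0xB29269 -> emit B2 92 69, reset; bytes_emitted=3
After char 4 ('i'=34): chars_in_quartet=1 acc=0x22 bytes_emitted=3

Answer: 1 0x22 3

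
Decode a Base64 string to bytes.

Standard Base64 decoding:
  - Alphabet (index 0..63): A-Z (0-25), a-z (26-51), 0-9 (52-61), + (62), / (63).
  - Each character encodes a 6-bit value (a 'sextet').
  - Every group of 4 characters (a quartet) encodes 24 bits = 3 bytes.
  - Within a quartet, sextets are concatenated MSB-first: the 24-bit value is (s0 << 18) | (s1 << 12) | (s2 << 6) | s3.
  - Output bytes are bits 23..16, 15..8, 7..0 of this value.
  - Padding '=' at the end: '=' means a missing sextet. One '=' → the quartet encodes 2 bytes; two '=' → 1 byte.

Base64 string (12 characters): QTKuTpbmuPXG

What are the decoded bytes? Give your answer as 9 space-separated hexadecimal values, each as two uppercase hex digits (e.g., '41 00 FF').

Answer: 41 32 AE 4E 96 E6 B8 F5 C6

Derivation:
After char 0 ('Q'=16): chars_in_quartet=1 acc=0x10 bytes_emitted=0
After char 1 ('T'=19): chars_in_quartet=2 acc=0x413 bytes_emitted=0
After char 2 ('K'=10): chars_in_quartet=3 acc=0x104CA bytes_emitted=0
After char 3 ('u'=46): chars_in_quartet=4 acc=0x4132AE -> emit 41 32 AE, reset; bytes_emitted=3
After char 4 ('T'=19): chars_in_quartet=1 acc=0x13 bytes_emitted=3
After char 5 ('p'=41): chars_in_quartet=2 acc=0x4E9 bytes_emitted=3
After char 6 ('b'=27): chars_in_quartet=3 acc=0x13A5B bytes_emitted=3
After char 7 ('m'=38): chars_in_quartet=4 acc=0x4E96E6 -> emit 4E 96 E6, reset; bytes_emitted=6
After char 8 ('u'=46): chars_in_quartet=1 acc=0x2E bytes_emitted=6
After char 9 ('P'=15): chars_in_quartet=2 acc=0xB8F bytes_emitted=6
After char 10 ('X'=23): chars_in_quartet=3 acc=0x2E3D7 bytes_emitted=6
After char 11 ('G'=6): chars_in_quartet=4 acc=0xB8F5C6 -> emit B8 F5 C6, reset; bytes_emitted=9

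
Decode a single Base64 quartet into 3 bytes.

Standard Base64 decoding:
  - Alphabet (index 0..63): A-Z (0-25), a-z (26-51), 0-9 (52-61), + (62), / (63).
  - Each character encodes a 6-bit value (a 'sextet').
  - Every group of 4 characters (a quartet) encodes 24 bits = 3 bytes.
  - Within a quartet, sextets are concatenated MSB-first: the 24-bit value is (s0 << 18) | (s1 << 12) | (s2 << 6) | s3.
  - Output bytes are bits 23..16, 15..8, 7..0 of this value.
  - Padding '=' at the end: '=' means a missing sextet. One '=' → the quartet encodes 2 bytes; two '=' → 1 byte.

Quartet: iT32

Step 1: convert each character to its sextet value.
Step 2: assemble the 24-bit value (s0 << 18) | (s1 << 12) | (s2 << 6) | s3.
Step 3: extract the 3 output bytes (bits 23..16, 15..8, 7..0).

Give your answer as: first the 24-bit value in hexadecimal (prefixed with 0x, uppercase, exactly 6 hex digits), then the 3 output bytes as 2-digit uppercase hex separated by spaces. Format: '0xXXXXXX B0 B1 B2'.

Sextets: i=34, T=19, 3=55, 2=54
24-bit: (34<<18) | (19<<12) | (55<<6) | 54
      = 0x880000 | 0x013000 | 0x000DC0 | 0x000036
      = 0x893DF6
Bytes: (v>>16)&0xFF=89, (v>>8)&0xFF=3D, v&0xFF=F6

Answer: 0x893DF6 89 3D F6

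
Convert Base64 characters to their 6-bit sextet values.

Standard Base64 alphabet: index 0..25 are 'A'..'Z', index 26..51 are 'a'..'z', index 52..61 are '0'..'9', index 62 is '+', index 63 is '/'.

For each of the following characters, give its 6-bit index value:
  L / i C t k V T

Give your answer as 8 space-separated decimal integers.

Answer: 11 63 34 2 45 36 21 19

Derivation:
'L': A..Z range, ord('L') − ord('A') = 11
'/': index 63
'i': a..z range, 26 + ord('i') − ord('a') = 34
'C': A..Z range, ord('C') − ord('A') = 2
't': a..z range, 26 + ord('t') − ord('a') = 45
'k': a..z range, 26 + ord('k') − ord('a') = 36
'V': A..Z range, ord('V') − ord('A') = 21
'T': A..Z range, ord('T') − ord('A') = 19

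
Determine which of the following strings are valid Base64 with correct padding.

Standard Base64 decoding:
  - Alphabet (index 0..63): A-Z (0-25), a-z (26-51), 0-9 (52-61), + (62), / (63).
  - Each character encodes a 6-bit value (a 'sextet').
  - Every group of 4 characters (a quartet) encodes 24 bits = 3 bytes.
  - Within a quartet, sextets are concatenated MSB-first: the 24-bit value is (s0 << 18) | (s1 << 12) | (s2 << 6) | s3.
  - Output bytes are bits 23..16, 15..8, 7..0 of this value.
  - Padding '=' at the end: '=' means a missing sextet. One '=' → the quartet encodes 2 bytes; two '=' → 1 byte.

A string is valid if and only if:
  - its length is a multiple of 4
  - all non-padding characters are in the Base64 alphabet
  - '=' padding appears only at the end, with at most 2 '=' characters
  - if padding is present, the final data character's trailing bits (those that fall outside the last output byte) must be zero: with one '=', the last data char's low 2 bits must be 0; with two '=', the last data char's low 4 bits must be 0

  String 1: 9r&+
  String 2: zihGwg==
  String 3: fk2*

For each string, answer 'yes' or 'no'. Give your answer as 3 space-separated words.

Answer: no yes no

Derivation:
String 1: '9r&+' → invalid (bad char(s): ['&'])
String 2: 'zihGwg==' → valid
String 3: 'fk2*' → invalid (bad char(s): ['*'])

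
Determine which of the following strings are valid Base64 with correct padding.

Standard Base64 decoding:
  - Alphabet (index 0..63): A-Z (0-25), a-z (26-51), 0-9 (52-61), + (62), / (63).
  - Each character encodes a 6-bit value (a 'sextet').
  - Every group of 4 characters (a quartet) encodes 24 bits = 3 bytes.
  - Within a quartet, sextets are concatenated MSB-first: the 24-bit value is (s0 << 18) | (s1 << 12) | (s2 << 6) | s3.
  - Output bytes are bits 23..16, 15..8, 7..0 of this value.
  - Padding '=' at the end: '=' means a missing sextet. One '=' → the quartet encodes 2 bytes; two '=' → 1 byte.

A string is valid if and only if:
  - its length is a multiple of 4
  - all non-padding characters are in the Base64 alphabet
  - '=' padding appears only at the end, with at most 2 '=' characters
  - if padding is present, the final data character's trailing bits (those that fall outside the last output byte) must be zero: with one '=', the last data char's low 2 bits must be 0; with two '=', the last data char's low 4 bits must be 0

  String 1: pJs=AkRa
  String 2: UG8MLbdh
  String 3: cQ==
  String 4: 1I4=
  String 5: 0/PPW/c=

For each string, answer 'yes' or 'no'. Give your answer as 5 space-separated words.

Answer: no yes yes yes yes

Derivation:
String 1: 'pJs=AkRa' → invalid (bad char(s): ['=']; '=' in middle)
String 2: 'UG8MLbdh' → valid
String 3: 'cQ==' → valid
String 4: '1I4=' → valid
String 5: '0/PPW/c=' → valid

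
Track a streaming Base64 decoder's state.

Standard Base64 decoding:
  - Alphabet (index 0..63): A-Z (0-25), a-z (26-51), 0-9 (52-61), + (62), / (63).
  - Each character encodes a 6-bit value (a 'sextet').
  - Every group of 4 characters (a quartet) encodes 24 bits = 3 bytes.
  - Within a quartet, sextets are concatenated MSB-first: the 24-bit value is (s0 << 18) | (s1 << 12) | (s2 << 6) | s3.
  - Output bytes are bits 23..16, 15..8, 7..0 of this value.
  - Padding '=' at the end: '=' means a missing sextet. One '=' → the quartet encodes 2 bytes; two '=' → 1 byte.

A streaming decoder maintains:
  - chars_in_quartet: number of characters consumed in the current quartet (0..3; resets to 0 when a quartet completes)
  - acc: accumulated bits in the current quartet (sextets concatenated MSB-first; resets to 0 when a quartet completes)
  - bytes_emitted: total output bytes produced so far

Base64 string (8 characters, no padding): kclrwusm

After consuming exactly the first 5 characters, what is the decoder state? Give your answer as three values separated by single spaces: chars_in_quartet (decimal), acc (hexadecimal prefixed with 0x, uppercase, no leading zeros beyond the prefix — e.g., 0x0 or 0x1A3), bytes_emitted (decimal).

Answer: 1 0x30 3

Derivation:
After char 0 ('k'=36): chars_in_quartet=1 acc=0x24 bytes_emitted=0
After char 1 ('c'=28): chars_in_quartet=2 acc=0x91C bytes_emitted=0
After char 2 ('l'=37): chars_in_quartet=3 acc=0x24725 bytes_emitted=0
After char 3 ('r'=43): chars_in_quartet=4 acc=0x91C96B -> emit 91 C9 6B, reset; bytes_emitted=3
After char 4 ('w'=48): chars_in_quartet=1 acc=0x30 bytes_emitted=3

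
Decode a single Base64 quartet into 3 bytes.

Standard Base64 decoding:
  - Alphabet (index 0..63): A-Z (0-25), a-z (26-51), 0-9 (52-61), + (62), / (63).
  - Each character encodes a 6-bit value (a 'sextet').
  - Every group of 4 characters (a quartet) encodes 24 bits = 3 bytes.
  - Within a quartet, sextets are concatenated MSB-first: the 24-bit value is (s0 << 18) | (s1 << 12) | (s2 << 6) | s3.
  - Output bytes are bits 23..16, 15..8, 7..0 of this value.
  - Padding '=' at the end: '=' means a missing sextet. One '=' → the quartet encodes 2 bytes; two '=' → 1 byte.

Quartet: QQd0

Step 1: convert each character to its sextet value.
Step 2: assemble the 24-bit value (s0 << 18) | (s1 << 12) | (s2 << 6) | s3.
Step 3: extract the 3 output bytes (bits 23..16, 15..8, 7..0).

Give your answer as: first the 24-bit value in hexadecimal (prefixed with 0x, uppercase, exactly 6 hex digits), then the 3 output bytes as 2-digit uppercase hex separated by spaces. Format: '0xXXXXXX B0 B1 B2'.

Sextets: Q=16, Q=16, d=29, 0=52
24-bit: (16<<18) | (16<<12) | (29<<6) | 52
      = 0x400000 | 0x010000 | 0x000740 | 0x000034
      = 0x410774
Bytes: (v>>16)&0xFF=41, (v>>8)&0xFF=07, v&0xFF=74

Answer: 0x410774 41 07 74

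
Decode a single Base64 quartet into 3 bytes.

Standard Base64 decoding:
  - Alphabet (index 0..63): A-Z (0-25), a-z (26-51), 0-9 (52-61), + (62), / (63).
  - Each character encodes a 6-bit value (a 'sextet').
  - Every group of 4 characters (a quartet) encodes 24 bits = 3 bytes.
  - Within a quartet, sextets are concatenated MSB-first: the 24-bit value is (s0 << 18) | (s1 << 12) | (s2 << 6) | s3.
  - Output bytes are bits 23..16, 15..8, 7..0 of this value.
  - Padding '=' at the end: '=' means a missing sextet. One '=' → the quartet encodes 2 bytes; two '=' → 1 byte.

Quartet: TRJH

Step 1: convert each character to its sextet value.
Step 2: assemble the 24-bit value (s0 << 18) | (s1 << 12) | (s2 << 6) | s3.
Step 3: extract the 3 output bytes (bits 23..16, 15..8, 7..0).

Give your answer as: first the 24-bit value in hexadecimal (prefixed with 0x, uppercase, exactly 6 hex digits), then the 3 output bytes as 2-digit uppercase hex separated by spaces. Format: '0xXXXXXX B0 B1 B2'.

Sextets: T=19, R=17, J=9, H=7
24-bit: (19<<18) | (17<<12) | (9<<6) | 7
      = 0x4C0000 | 0x011000 | 0x000240 | 0x000007
      = 0x4D1247
Bytes: (v>>16)&0xFF=4D, (v>>8)&0xFF=12, v&0xFF=47

Answer: 0x4D1247 4D 12 47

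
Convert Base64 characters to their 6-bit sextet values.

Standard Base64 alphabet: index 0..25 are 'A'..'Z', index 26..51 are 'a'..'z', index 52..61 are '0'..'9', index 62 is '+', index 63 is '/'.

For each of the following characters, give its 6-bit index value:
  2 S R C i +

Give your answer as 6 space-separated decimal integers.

Answer: 54 18 17 2 34 62

Derivation:
'2': 0..9 range, 52 + ord('2') − ord('0') = 54
'S': A..Z range, ord('S') − ord('A') = 18
'R': A..Z range, ord('R') − ord('A') = 17
'C': A..Z range, ord('C') − ord('A') = 2
'i': a..z range, 26 + ord('i') − ord('a') = 34
'+': index 62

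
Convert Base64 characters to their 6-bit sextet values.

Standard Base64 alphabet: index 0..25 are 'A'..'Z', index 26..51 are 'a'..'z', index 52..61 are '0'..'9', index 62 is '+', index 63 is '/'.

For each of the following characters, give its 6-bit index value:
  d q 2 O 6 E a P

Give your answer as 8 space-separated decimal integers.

Answer: 29 42 54 14 58 4 26 15

Derivation:
'd': a..z range, 26 + ord('d') − ord('a') = 29
'q': a..z range, 26 + ord('q') − ord('a') = 42
'2': 0..9 range, 52 + ord('2') − ord('0') = 54
'O': A..Z range, ord('O') − ord('A') = 14
'6': 0..9 range, 52 + ord('6') − ord('0') = 58
'E': A..Z range, ord('E') − ord('A') = 4
'a': a..z range, 26 + ord('a') − ord('a') = 26
'P': A..Z range, ord('P') − ord('A') = 15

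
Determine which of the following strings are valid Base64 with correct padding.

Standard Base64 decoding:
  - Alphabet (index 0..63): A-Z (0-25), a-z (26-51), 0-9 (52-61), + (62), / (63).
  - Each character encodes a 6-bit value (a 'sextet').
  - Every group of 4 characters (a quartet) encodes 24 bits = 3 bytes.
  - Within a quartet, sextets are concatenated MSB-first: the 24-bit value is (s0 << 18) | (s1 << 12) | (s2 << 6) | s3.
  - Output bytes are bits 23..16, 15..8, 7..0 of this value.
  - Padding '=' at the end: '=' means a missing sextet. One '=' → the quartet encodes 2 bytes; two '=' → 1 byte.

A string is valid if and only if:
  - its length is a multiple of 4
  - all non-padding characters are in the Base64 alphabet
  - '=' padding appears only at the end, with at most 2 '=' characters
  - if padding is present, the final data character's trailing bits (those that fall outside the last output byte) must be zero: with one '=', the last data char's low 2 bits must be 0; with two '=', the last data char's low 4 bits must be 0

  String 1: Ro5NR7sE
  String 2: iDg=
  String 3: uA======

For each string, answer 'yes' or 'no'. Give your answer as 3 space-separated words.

String 1: 'Ro5NR7sE' → valid
String 2: 'iDg=' → valid
String 3: 'uA======' → invalid (6 pad chars (max 2))

Answer: yes yes no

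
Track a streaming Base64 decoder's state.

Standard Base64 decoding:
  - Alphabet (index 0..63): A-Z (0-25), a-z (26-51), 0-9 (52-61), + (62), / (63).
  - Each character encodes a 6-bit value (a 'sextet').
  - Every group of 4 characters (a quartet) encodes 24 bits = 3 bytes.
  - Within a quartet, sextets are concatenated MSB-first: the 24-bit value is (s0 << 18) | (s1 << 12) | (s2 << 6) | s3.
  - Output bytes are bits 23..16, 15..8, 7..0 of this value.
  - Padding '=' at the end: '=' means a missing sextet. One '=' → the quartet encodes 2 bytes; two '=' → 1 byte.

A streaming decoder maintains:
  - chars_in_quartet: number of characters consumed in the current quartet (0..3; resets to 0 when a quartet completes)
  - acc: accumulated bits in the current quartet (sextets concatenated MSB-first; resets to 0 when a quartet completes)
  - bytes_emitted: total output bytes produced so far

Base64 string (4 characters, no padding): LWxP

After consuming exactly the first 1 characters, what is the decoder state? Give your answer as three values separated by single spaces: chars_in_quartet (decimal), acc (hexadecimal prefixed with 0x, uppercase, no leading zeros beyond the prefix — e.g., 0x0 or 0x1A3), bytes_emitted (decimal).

After char 0 ('L'=11): chars_in_quartet=1 acc=0xB bytes_emitted=0

Answer: 1 0xB 0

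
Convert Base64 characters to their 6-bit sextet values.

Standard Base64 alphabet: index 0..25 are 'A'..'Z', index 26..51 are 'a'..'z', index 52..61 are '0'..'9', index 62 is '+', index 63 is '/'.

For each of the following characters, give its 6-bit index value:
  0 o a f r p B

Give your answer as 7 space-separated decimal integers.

'0': 0..9 range, 52 + ord('0') − ord('0') = 52
'o': a..z range, 26 + ord('o') − ord('a') = 40
'a': a..z range, 26 + ord('a') − ord('a') = 26
'f': a..z range, 26 + ord('f') − ord('a') = 31
'r': a..z range, 26 + ord('r') − ord('a') = 43
'p': a..z range, 26 + ord('p') − ord('a') = 41
'B': A..Z range, ord('B') − ord('A') = 1

Answer: 52 40 26 31 43 41 1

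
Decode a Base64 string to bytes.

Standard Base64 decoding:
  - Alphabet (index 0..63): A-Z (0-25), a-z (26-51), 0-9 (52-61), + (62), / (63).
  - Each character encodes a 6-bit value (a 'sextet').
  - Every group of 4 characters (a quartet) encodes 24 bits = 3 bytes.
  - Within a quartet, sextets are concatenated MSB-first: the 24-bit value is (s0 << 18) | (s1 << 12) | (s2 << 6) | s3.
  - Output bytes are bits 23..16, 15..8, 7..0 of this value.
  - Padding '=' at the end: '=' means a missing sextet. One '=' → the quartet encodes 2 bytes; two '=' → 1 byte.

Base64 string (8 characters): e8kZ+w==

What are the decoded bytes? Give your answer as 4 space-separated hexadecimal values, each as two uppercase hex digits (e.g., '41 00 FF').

After char 0 ('e'=30): chars_in_quartet=1 acc=0x1E bytes_emitted=0
After char 1 ('8'=60): chars_in_quartet=2 acc=0x7BC bytes_emitted=0
After char 2 ('k'=36): chars_in_quartet=3 acc=0x1EF24 bytes_emitted=0
After char 3 ('Z'=25): chars_in_quartet=4 acc=0x7BC919 -> emit 7B C9 19, reset; bytes_emitted=3
After char 4 ('+'=62): chars_in_quartet=1 acc=0x3E bytes_emitted=3
After char 5 ('w'=48): chars_in_quartet=2 acc=0xFB0 bytes_emitted=3
Padding '==': partial quartet acc=0xFB0 -> emit FB; bytes_emitted=4

Answer: 7B C9 19 FB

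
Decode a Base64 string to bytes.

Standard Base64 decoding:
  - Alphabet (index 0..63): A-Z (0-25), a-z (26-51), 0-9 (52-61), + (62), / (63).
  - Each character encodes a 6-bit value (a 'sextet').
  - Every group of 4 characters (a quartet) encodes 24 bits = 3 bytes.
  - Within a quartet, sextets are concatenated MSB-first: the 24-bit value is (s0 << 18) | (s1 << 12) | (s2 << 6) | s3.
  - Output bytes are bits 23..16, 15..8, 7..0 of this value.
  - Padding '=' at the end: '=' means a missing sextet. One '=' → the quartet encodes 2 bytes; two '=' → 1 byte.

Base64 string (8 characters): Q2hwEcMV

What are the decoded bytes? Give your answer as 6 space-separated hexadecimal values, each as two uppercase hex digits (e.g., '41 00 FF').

After char 0 ('Q'=16): chars_in_quartet=1 acc=0x10 bytes_emitted=0
After char 1 ('2'=54): chars_in_quartet=2 acc=0x436 bytes_emitted=0
After char 2 ('h'=33): chars_in_quartet=3 acc=0x10DA1 bytes_emitted=0
After char 3 ('w'=48): chars_in_quartet=4 acc=0x436870 -> emit 43 68 70, reset; bytes_emitted=3
After char 4 ('E'=4): chars_in_quartet=1 acc=0x4 bytes_emitted=3
After char 5 ('c'=28): chars_in_quartet=2 acc=0x11C bytes_emitted=3
After char 6 ('M'=12): chars_in_quartet=3 acc=0x470C bytes_emitted=3
After char 7 ('V'=21): chars_in_quartet=4 acc=0x11C315 -> emit 11 C3 15, reset; bytes_emitted=6

Answer: 43 68 70 11 C3 15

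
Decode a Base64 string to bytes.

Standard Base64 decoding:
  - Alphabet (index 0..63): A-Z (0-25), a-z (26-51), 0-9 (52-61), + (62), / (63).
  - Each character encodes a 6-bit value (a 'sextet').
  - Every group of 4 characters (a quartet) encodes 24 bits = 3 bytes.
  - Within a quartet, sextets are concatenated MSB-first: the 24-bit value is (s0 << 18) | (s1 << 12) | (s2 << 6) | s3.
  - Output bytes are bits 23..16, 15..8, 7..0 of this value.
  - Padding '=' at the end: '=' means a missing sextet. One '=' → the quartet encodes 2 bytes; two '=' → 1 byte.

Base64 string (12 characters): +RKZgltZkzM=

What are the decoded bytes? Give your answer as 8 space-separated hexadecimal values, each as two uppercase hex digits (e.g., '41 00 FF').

After char 0 ('+'=62): chars_in_quartet=1 acc=0x3E bytes_emitted=0
After char 1 ('R'=17): chars_in_quartet=2 acc=0xF91 bytes_emitted=0
After char 2 ('K'=10): chars_in_quartet=3 acc=0x3E44A bytes_emitted=0
After char 3 ('Z'=25): chars_in_quartet=4 acc=0xF91299 -> emit F9 12 99, reset; bytes_emitted=3
After char 4 ('g'=32): chars_in_quartet=1 acc=0x20 bytes_emitted=3
After char 5 ('l'=37): chars_in_quartet=2 acc=0x825 bytes_emitted=3
After char 6 ('t'=45): chars_in_quartet=3 acc=0x2096D bytes_emitted=3
After char 7 ('Z'=25): chars_in_quartet=4 acc=0x825B59 -> emit 82 5B 59, reset; bytes_emitted=6
After char 8 ('k'=36): chars_in_quartet=1 acc=0x24 bytes_emitted=6
After char 9 ('z'=51): chars_in_quartet=2 acc=0x933 bytes_emitted=6
After char 10 ('M'=12): chars_in_quartet=3 acc=0x24CCC bytes_emitted=6
Padding '=': partial quartet acc=0x24CCC -> emit 93 33; bytes_emitted=8

Answer: F9 12 99 82 5B 59 93 33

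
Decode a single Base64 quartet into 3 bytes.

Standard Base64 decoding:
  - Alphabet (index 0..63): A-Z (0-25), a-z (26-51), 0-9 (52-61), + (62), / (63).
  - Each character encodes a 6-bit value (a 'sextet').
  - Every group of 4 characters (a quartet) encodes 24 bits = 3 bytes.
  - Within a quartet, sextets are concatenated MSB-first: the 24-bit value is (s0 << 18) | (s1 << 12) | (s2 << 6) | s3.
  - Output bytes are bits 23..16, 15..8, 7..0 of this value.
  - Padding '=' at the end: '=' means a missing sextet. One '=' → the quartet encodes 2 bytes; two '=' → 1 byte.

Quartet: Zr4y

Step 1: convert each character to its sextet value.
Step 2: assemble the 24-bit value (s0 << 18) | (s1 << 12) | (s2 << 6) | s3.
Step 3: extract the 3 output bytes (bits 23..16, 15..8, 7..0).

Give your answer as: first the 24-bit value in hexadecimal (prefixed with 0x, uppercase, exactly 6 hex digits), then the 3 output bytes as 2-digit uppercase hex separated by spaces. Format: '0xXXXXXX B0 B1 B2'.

Sextets: Z=25, r=43, 4=56, y=50
24-bit: (25<<18) | (43<<12) | (56<<6) | 50
      = 0x640000 | 0x02B000 | 0x000E00 | 0x000032
      = 0x66BE32
Bytes: (v>>16)&0xFF=66, (v>>8)&0xFF=BE, v&0xFF=32

Answer: 0x66BE32 66 BE 32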